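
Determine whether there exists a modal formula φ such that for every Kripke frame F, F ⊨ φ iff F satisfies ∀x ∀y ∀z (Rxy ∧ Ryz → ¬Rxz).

Not definable by any modal formula

Modal frame validity is preserved under surjective bounded morphisms.
The 7-cycle (worlds a,b,c,d,e,f,g with a→b→c→d→e→f→g→a) is intransitive. Mapping every world to a single reflexive point • is a surjective bounded morphism; the reflexive point is not intransitive (R••∧R•• but R••).
Hence intransitivity is not modally definable.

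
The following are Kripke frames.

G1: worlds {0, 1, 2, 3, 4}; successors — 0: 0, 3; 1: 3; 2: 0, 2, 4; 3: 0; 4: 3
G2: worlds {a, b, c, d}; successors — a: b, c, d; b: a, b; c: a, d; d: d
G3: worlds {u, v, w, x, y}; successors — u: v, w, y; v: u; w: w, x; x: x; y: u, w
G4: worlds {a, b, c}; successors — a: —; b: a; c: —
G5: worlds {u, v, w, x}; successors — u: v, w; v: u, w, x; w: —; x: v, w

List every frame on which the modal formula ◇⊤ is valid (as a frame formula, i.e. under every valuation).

G1, G2, G3

The schema corresponds to seriality: ∀x ∃y Rxy.
G1: satisfies the condition.
G2: satisfies the condition.
G3: satisfies the condition.
G4: fails — world a has no successor.
G5: fails — world w has no successor.
Valid on: G1, G2, G3.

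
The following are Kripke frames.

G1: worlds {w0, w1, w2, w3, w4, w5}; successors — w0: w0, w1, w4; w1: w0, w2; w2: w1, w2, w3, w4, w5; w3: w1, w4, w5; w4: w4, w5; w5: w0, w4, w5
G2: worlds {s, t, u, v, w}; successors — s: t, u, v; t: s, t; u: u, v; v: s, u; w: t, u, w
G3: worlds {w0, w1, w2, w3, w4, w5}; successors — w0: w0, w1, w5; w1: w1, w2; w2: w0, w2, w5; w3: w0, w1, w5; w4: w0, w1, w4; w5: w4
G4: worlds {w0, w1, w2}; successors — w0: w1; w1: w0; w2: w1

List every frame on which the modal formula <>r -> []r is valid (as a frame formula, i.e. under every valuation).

G4

This is the axiom for partial functionality; its first-order frame correspondent is forall x forall y forall z (Rxy & Rxz -> y = z).
G1: fails — w0 sees both w0 and w1.
G2: fails — s sees both t and u.
G3: fails — w0 sees both w0 and w1.
G4: holds.
Valid on: G4.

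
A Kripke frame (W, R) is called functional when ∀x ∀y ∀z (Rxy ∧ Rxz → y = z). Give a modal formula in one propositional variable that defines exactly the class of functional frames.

This is partial functionality; the standard corresponding axiom is CD: ◇p → □p.
Suppose ◇p→□p is valid. Take Rxy, Rxz and set V(p)={y}. Then ◇p at x, so □p at x, so p at z, i.e. z=y.

◇p → □p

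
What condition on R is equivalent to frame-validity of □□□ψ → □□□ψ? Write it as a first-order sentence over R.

∀x ∀z (xR³z → ∃w (xR³w ∧ z = w))

This is a Sahlqvist (Geach-type) schema ◇^0□^3ψ → □^3◇^0ψ.
First-order correspondent: ∀x ∀z (xR³z → ∃w (xR³w ∧ z = w)).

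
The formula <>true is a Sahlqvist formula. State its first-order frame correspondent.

seriality

◇⊤ holds at w iff w has a successor, so frame-validity of ◇⊤ is exactly seriality. Equivalently via □ψ → ◇ψ:
Suppose □ψ→◇ψ is valid. At any x set V(ψ)=W. Then □ψ at x, so ◇ψ at x, so x has a successor.
Conversely, any frame satisfying forall x exists y Rxy validates the schema.
Frame condition: forall x exists y Rxy.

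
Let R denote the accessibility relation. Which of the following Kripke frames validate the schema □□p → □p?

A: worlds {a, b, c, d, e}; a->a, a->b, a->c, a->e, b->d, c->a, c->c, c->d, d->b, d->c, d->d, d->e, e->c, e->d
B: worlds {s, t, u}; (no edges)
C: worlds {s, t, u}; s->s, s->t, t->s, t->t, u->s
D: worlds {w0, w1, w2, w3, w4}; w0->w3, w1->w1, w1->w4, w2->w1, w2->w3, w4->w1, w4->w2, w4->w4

A, B, C

The schema corresponds to density: ∀x ∀y (Rxy → ∃z (Rxz ∧ Rzy)).
A: satisfies the condition.
B: satisfies the condition.
C: satisfies the condition.
D: fails — Rw0w3 but no z with Rw0z and Rzw3.
Valid on: A, B, C.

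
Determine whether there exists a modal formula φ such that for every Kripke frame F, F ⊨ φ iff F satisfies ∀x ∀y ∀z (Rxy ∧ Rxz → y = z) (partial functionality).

Yes, by ◇q → □q

Yes: it is partial functionality, defined by the CD schema ◇q → □q.
Suppose ◇q→□q is valid. Take Rxy, Rxz and set V(q)={y}. Then ◇q at x, so □q at x, so q at z, i.e. z=y.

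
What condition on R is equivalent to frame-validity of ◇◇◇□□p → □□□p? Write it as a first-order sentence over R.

∀x ∀y ∀z ((xR³y ∧ xR³z) → ∃w (yR²w ∧ z = w))

This is a Sahlqvist (Geach-type) schema ◇^3□^2p → □^3◇^0p.
First-order correspondent: ∀x ∀y ∀z ((xR³y ∧ xR³z) → ∃w (yR²w ∧ z = w)).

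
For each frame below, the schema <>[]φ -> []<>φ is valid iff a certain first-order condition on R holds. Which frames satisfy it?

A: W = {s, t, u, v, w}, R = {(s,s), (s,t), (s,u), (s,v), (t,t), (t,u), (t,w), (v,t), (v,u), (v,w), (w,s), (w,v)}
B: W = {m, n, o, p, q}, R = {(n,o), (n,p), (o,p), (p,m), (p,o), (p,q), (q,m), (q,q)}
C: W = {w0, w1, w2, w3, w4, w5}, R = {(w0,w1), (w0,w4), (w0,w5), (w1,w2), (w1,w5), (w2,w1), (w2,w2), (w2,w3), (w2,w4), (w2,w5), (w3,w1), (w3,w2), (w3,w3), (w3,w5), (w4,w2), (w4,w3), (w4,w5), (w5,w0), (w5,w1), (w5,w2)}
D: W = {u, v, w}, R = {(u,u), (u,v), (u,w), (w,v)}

The schema corresponds to convergence: forall x forall y forall z (Rxy & Rxz -> exists w (Ryw & Rzw)).
A: fails — Rsv and Rsu but v and u have no common successor.
B: fails — Rno and Rnp but o and p have no common successor.
C: condition met.
D: fails — Ruv and Ruv but v and v have no common successor.
Valid on: C.

C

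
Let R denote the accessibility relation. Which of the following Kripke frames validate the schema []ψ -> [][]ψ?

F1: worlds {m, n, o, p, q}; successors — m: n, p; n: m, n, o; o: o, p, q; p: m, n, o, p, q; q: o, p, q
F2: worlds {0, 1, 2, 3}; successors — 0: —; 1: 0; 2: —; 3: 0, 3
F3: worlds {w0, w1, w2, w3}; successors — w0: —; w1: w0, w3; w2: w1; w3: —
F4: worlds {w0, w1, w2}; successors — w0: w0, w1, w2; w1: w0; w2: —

F2

This is the axiom for transitivity; its first-order frame correspondent is forall x forall y forall z (Rxy & Ryz -> Rxz).
F1: fails — Rop and Rpm but not Rom.
F2: ✓.
F3: fails — Rw2w1 and Rw1w0 but not Rw2w0.
F4: fails — Rw1w0 and Rw0w1 but not Rw1w1.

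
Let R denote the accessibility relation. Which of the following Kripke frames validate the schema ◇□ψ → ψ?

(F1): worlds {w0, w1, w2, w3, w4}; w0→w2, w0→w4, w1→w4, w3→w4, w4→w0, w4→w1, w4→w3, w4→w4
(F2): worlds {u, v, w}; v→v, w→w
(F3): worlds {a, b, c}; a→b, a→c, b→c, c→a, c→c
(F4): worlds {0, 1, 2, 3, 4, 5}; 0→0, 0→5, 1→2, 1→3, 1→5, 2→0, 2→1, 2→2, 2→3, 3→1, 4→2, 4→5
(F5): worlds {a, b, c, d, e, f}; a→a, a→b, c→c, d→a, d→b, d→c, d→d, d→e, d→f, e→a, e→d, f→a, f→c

Frame correspondent (Sahlqvist): ∀x ∀y (Rxy → Ryx) — i.e. symmetry.
(F1): fails — Rw0w2 but not Rw2w0.
(F2): ✓.
(F3): fails — Rbc but not Rcb.
(F4): fails — R23 but not R32.
(F5): fails — Rdc but not Rcd.

(F2)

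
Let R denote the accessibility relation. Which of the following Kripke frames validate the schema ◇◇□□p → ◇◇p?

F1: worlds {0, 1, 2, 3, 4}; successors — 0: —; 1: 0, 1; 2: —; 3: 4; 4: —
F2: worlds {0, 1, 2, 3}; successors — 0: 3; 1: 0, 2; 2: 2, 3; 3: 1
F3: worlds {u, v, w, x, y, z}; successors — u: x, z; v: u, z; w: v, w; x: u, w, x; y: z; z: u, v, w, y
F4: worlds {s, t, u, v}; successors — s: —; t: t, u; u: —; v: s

F3

Frame correspondent (Sahlqvist): ∀x ∀y (xR²y → ∃w (yR²w ∧ xR²w)) — i.e. a generalized confluence (Geach) condition.
F1: fails — 1R²0 but no w with 0R²w and 1R²w.
F2: fails — 0R²1 but no w with 1R²w and 0R²w.
F3: holds.
F4: fails — tR²u but no w with uR²w and tR²w.
Valid on: F3.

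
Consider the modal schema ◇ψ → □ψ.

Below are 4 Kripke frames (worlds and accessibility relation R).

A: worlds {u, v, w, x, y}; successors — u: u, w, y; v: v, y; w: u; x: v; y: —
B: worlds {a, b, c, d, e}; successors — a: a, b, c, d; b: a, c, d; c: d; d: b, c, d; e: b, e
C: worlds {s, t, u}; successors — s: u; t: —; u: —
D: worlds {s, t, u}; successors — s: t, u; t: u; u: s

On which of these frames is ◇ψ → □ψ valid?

The schema corresponds to partial functionality: ∀x ∀y ∀z (Rxy ∧ Rxz → y = z).
A: fails — u sees both u and w.
B: fails — a sees both a and b.
C: holds.
D: fails — s sees both t and u.
Valid on: C.

C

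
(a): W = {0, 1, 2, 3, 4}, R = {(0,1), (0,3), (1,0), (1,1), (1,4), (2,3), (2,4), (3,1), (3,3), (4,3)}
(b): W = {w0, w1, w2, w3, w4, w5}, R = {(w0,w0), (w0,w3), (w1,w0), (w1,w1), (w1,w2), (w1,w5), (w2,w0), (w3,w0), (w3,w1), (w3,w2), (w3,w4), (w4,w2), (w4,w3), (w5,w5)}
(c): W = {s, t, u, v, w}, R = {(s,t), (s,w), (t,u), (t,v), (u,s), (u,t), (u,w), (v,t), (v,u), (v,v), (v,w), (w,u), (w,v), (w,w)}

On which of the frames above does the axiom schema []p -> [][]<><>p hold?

(a), (c)

The schema corresponds to a generalized confluence (Geach) condition: forall x forall z (x R^2 z -> exists w (xRw & z R^2 w)).
(a): satisfies the condition.
(b): fails — w3R²w5 but no w with w3Rw and w5R²w.
(c): satisfies the condition.
Valid on: (a), (c).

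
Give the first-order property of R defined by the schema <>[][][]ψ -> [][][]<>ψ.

forall x forall y forall z ((xRy & x R^3 z) -> exists w (y R^3 w & zRw))

This is a Sahlqvist (Geach-type) schema ◇^1□^3ψ → □^3◇^1ψ.
Minimal-valuation argument: fix x; take any y with xR^1y and any z with xR^3z. Set V(ψ) to the set of worlds R-reachable from y in exactly 3 steps. Then □^3ψ holds at y, so the antecedent holds at x; validity forces ◇^1ψ at z, giving a w with zR^1w and yR^3w.
First-order correspondent: forall x forall y forall z ((xRy & x R^3 z) -> exists w (y R^3 w & zRw)).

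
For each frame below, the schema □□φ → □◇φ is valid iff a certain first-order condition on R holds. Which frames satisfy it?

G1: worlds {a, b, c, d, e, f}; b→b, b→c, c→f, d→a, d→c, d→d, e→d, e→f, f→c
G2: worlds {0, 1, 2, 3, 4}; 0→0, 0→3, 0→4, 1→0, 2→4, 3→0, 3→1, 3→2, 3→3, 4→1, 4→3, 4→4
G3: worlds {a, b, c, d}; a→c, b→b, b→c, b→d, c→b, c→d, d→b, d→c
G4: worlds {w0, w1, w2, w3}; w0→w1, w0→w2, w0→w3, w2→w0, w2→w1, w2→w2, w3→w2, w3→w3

This is the axiom for a generalized confluence (Geach) condition; its first-order frame correspondent is ∀x ∀z (xRz → ∃w (xR²w ∧ zRw)).
G1: fails — dRa but no w with dR²w and aRw.
G2: condition met.
G3: condition met.
G4: fails — w0Rw1 but no w with w0R²w and w1Rw.

G2, G3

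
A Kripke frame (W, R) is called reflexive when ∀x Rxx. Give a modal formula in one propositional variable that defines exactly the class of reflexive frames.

□s → s

This is reflexivity; the standard corresponding axiom is T: □s → s.
Suppose □s→s is valid. At any x set V(s)={w : Rxw}. Then □s holds at x, so s holds at x, i.e. Rxx.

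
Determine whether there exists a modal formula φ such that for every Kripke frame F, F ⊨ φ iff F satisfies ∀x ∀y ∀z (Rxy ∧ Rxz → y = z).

Yes: it is partial functionality, defined by the CD schema ◇q → □q.
Suppose ◇q→□q is valid. Take Rxy, Rxz and set V(q)={y}. Then ◇q at x, so □q at x, so q at z, i.e. z=y.

Definable; ◇q → □q defines it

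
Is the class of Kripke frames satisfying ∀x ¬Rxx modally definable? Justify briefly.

Not definable by any modal formula

Any modally definable frame class is closed under surjective bounded morphisms.
The 2-cycle (worlds s,t with s→t→s) is irreflexive, and the map sending every world to a single reflexive point • is a surjective bounded morphism (forth: every edge maps to (•,•); back: every world has a successor). So any modal formula valid on the 2-cycle is also valid on the reflexive point, which is not irreflexive.
So no modal formula (or set of formulas) defines exactly the irreflexive frames.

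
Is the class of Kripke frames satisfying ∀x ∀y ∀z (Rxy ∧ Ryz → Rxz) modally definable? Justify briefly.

This is a Sahlqvist condition; the 4 axiom □q → □□q defines it.
Suppose □q→□□q is valid. Take Rxy, Ryz and set V(q)={w : Rxw}. Then □q at x, so □□q at x, so □q at y, so q at z, i.e. Rxz.

Yes, by □q → □□q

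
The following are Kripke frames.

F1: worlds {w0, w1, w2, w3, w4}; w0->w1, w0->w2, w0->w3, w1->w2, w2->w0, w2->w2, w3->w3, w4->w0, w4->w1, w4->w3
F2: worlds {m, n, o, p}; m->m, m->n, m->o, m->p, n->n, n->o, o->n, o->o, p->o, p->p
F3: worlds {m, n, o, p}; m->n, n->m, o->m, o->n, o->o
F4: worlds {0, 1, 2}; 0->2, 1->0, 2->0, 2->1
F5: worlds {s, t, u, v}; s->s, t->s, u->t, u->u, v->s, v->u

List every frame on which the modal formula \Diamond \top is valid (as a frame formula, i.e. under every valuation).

This is the axiom for seriality; its first-order frame correspondent is \forall x \exists y Rxy.
F1: condition met.
F2: condition met.
F3: fails — world p has no successor.
F4: condition met.
F5: condition met.

F1, F2, F4, F5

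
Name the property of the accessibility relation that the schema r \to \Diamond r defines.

Replacing r by ¬r and contraposing gives the equivalent schema □r → r.
Suppose □r→r is valid. At any x set V(r)={w : Rxw}. Then □r holds at x, so r holds at x, i.e. Rxx.
Conversely, on a frame with reflexivity the schema holds at every world under every valuation.
Frame condition: \forall x Rxx.

reflexivity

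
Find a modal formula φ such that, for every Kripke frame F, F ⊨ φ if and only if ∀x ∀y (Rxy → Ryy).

□(□ψ → ψ)

The condition is shift-reflexivity. The T□ schema □(□ψ → ψ) defines it.
Suppose □(□ψ→ψ) is valid. Take Rxy and set V(ψ)={w : Ryw}. Then at y, □ψ holds; since □(□ψ→ψ) at x, □ψ→ψ at y, so ψ at y, i.e. Ryy.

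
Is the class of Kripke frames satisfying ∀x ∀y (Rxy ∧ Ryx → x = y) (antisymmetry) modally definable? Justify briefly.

No

Modal frame validity is preserved under surjective bounded morphisms.
The 4-cycle (worlds a,b,c,d with a→b→c→d→a) is antisymmetric. Sending even-indexed worlds to a and odd-indexed worlds to b is a surjective bounded morphism onto the two-world frame with a↔b, which is not antisymmetric.
Hence antisymmetry is not modally definable.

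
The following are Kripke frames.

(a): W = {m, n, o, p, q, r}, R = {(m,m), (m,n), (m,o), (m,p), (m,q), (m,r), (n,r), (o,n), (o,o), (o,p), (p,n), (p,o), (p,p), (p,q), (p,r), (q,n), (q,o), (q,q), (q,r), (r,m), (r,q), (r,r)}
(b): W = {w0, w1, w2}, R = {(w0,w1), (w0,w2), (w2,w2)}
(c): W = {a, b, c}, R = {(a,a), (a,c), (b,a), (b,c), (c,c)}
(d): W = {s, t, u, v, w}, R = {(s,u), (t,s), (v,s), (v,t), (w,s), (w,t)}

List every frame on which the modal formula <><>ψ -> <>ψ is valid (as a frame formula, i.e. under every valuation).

(b), (c)

This is the axiom for transitivity; its first-order frame correspondent is forall x forall y forall z (Rxy & Ryz -> Rxz).
(a): fails — Ron and Rnr but not Ror.
(b): condition met.
(c): condition met.
(d): fails — Rvs and Rsu but not Rvu.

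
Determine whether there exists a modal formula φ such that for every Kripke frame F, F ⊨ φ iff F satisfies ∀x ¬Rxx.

Not definable by any modal formula

If a class were modally definable it would be closed under surjective bounded morphisms (Goldblatt–Thomason).
The 3-cycle (worlds 0,1,2 with 0→1→2→0) is irreflexive, and the map sending every world to a single reflexive point • is a surjective bounded morphism (forth: every edge maps to (•,•); back: every world has a successor). So any modal formula valid on the 3-cycle is also valid on the reflexive point, which is not irreflexive.
So no modal formula (or set of formulas) defines exactly the irreflexive frames.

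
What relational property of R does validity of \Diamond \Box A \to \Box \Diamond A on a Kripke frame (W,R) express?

convergence

Suppose ◇□A→□◇A is valid. Take Rxy, Rxz and set V(A)={w : Ryw}. Then □A at y so ◇□A at x, so □◇A at x, so ◇A at z, giving w with Rzw and Ryw.
The converse is a direct semantic check.
Frame condition: \forall x \forall y \forall z (Rxy \wedge Rxz \to \exists w (Ryw \wedge Rzw)).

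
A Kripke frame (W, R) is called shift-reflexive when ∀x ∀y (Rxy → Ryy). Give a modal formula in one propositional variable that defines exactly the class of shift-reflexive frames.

□(□s → s)

This is shift-reflexivity; the standard corresponding axiom is T□: □(□s → s).
Suppose □(□s→s) is valid. Take Rxy and set V(s)={w : Ryw}. Then at y, □s holds; since □(□s→s) at x, □s→s at y, so s at y, i.e. Ryy.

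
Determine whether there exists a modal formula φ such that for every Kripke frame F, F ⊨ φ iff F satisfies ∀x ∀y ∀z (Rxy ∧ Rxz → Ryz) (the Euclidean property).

Yes: it is the Euclidean property, defined by the 5 schema ◇q → □◇q.
Suppose ◇q→□◇q is valid. Take Rxy, Rxz and set V(q)={y}. Then ◇q at x, so □◇q at x, so ◇q at z, so some w with Rzw has q; w=y, i.e. Rzy. By symmetry of the argument, Ryz.

Yes, by ◇q → □◇q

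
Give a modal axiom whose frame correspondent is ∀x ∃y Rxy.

□ψ → ◇ψ

A defining formula is □ψ → ◇ψ (the D axiom).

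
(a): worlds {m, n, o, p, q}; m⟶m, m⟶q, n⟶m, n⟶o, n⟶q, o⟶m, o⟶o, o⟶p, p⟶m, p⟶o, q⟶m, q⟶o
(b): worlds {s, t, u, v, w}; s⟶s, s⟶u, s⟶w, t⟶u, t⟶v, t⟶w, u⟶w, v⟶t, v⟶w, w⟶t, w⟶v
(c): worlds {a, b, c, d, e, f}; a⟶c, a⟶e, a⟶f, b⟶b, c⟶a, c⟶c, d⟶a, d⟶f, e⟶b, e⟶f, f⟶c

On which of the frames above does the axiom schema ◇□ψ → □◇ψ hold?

(a)

This is the axiom for convergence; its first-order frame correspondent is ∀x ∀y ∀z (Rxy ∧ Rxz → ∃w (Ryw ∧ Rzw)).
(a): condition met.
(b): fails — Rsw and Rsu but w and u have no common successor.
(c): fails — Rae and Rac but e and c have no common successor.
Valid on: (a).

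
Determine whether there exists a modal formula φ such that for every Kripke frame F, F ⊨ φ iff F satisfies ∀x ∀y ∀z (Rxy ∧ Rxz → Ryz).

The condition is the Euclidean property. A defining modal formula is ◇r → □◇r.

Yes, by ◇r → □◇r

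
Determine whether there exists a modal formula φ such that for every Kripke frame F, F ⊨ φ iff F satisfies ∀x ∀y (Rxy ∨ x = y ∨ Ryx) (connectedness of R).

Not definable by any modal formula

Any modally definable frame class is closed under disjoint unions.
Take 3 disjoint single-world reflexive frames: each is trivially connected, but their disjoint union has 3 worlds with no edge between distinct components, so it is not connected.
So the class is not modally definable.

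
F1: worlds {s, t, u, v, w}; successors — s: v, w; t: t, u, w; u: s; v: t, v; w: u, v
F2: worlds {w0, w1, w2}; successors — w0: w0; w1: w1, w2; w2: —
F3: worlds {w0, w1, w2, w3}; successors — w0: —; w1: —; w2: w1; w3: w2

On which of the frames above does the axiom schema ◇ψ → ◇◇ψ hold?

This is the axiom for a generalized confluence (Geach) condition; its first-order frame correspondent is ∀x ∀y (xRy → ∃w (y = w ∧ xR²w)).
F1: fails — sRw but no w* with w=w* and sR²w*.
F2: holds.
F3: fails — w2Rw1 but no w with w1=w and w2R²w.

F2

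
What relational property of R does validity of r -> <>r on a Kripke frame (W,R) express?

Replacing r by ¬r and contraposing gives the equivalent schema □r → r.
Suppose □r→r is valid. At any x set V(r)={w : Rxw}. Then □r holds at x, so r holds at x, i.e. Rxx.

Reflexivity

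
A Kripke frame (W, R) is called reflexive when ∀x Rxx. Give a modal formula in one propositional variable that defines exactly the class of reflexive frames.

This is reflexivity; the standard corresponding axiom is T: □q → q.
Suppose □q→q is valid. At any x set V(q)={w : Rxw}. Then □q holds at x, so q holds at x, i.e. Rxx.

□q → q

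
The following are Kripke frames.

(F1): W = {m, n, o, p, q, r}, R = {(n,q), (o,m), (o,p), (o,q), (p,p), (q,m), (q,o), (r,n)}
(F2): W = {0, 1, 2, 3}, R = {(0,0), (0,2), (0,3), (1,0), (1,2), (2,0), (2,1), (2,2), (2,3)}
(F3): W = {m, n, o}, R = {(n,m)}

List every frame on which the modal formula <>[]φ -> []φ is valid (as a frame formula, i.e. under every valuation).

This is the axiom for a generalized confluence (Geach) condition; its first-order frame correspondent is forall x forall y forall z ((xRy & xRz) -> exists w (yRw & z = w)).
(F1): fails — nRq, nRq but no w with qRw and q=w.
(F2): fails — 0R3, 0R0 but no w with 3Rw and 0=w.
(F3): fails — nRm, nRm but no w with mRw and m=w.
Valid on no frame.

none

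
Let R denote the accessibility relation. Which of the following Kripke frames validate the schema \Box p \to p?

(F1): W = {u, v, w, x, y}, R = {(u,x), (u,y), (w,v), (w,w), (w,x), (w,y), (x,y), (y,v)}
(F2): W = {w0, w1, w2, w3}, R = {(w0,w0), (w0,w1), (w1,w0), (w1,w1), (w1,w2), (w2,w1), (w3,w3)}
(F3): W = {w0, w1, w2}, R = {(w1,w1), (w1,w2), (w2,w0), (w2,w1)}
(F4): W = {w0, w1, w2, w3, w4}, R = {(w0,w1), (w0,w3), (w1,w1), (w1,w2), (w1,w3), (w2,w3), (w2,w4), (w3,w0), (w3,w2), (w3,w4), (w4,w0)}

none

This is the axiom for reflexivity; its first-order frame correspondent is \forall x Rxx.
(F1): fails — world u does not see itself.
(F2): fails — world w2 does not see itself.
(F3): fails — world w0 does not see itself.
(F4): fails — world w0 does not see itself.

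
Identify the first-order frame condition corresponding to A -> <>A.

Reflexivity

This is frame-equivalent to □A → A (substitute ¬A for A and contrapose).
Suppose □A→A is valid. At any x set V(A)={w : Rxw}. Then □A holds at x, so A holds at x, i.e. Rxx.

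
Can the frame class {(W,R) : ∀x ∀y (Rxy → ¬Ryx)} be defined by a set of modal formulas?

Not modally definable

If a class were modally definable it would be closed under surjective bounded morphisms (Goldblatt–Thomason).
The 3-cycle (worlds 0,1,2 with 0→1→2→0) is asymmetric. Mapping every world to a single reflexive point • is a surjective bounded morphism, and the reflexive point is not asymmetric (R•• but asymmetry requires ¬R••).
So no modal formula (or set of formulas) defines exactly the asymmetric frames.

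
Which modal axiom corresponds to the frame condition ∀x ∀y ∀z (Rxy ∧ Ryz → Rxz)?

A defining formula is □ψ → □□ψ (the 4 axiom).
Suppose □ψ→□□ψ is valid. Take Rxy, Ryz and set V(ψ)={w : Rxw}. Then □ψ at x, so □□ψ at x, so □ψ at y, so ψ at z, i.e. Rxz.

□ψ → □□ψ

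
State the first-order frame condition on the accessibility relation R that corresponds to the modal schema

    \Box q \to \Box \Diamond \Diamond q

This is a Sahlqvist (Geach-type) schema ◇^0□^1q → □^1◇^2q.
Minimal-valuation argument: fix x; take any y with xR^0y and any z with xR^1z. Set V(q) to the set of worlds R-reachable from y in exactly 1 step. Then □^1q holds at y, so the antecedent holds at x; validity forces ◇^2q at z, giving a w with zR^2w and yR^1w.
First-order correspondent: \forall x \forall z (xRz \to \exists w (xRw \wedge z R^2 w)).

\forall x \forall z (xRz \to \exists w (xRw \wedge z R^2 w))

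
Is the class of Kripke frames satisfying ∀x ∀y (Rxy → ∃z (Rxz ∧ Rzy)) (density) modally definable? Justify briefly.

Yes — defined by □□p → □p

This is a Sahlqvist condition; the C4 axiom □□p → □p defines it.
Suppose □□p→□p is valid. Take Rxy and set V(p)={w : xR²w}. Then □□p at x, so □p at x, so p at y, i.e. ∃z(Rxz∧Rzy).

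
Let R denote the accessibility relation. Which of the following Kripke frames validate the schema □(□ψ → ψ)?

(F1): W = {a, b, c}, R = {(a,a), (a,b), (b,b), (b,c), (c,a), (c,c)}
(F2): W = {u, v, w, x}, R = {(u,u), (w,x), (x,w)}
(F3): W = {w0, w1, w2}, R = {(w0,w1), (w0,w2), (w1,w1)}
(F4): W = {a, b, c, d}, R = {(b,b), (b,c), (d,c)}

This is the axiom for shift-reflexivity; its first-order frame correspondent is ∀x ∀y (Rxy → Ryy).
(F1): ✓.
(F2): fails — Rxw but not Rww.
(F3): fails — Rw0w2 but not Rw2w2.
(F4): fails — Rbc but not Rcc.

(F1)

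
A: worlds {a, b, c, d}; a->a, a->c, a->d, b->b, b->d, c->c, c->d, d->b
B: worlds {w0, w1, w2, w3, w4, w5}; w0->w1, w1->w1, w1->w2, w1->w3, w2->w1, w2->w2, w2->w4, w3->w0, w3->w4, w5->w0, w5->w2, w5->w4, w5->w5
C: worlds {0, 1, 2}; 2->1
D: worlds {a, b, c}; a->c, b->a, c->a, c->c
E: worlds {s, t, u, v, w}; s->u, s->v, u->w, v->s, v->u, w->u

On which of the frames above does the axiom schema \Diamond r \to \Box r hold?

C

The schema corresponds to partial functionality: \forall x \forall y \forall z (Rxy \wedge Rxz \to y = z).
A: fails — a sees both a and c.
B: fails — w1 sees both w1 and w2.
C: ✓.
D: fails — c sees both a and c.
E: fails — s sees both u and v.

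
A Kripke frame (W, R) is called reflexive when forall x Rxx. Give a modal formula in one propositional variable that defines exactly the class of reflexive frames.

A defining formula is □ψ → ψ (the T axiom).

□ψ → ψ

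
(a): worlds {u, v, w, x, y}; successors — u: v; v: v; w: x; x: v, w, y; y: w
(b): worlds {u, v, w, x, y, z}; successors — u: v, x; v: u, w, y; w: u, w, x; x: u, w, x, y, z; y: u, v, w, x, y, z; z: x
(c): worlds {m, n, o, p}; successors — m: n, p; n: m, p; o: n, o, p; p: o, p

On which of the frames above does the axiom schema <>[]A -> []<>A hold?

Frame correspondent (Sahlqvist): forall x forall y forall z (Rxy & Rxz -> exists w (Ryw & Rzw)) — i.e. convergence.
(a): fails — Rxw and Rxy but w and y have no common successor.
(b): fails — Ryv and Ryu but v and u have no common successor.
(c): condition met.
Valid on: (c).

(c)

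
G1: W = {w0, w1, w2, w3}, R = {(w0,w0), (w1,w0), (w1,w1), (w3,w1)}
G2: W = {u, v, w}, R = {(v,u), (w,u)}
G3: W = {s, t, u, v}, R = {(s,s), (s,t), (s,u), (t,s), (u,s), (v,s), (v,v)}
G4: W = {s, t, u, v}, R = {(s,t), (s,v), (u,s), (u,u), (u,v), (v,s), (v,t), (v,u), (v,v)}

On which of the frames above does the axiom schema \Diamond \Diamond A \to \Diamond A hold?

G2

This is the axiom for transitivity; its first-order frame correspondent is \forall x \forall y \forall z (Rxy \wedge Ryz \to Rxz).
G1: fails — Rw3w1 and Rw1w0 but not Rw3w0.
G2: satisfies the condition.
G3: fails — Rus and Rsu but not Ruu.
G4: fails — Ruv and Rvt but not Rut.
Valid on: G2.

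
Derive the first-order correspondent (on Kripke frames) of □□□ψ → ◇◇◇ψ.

∀x ∃w (xR³w ∧ xR³w)

This is a Sahlqvist (Geach-type) schema ◇^0□^3ψ → □^0◇^3ψ.
First-order correspondent: ∀x ∃w (xR³w ∧ xR³w).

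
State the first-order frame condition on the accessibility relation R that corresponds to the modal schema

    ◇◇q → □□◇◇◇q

∀x ∀y ∀z ((xR²y ∧ xR²z) → ∃w (y = w ∧ zR³w))

This is a Sahlqvist (Geach-type) schema ◇^2□^0q → □^2◇^3q.
Minimal-valuation argument: fix x; take any y with xR^2y and any z with xR^2z. Set V(q) to the set of worlds R-reachable from y in exactly 0 steps. Then □^0q holds at y, so the antecedent holds at x; validity forces ◇^3q at z, giving a w with zR^3w and yR^0w.
First-order correspondent: ∀x ∀y ∀z ((xR²y ∧ xR²z) → ∃w (y = w ∧ zR³w)).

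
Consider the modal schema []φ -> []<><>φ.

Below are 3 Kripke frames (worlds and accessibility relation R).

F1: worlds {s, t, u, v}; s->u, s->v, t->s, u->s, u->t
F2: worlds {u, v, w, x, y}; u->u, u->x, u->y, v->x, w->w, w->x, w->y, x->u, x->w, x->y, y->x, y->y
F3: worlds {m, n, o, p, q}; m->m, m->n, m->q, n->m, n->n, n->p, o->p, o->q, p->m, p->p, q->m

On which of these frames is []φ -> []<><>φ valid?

Frame correspondent (Sahlqvist): forall x forall z (xRz -> exists w (xRw & z R^2 w)) — i.e. a generalized confluence (Geach) condition.
F1: fails — sRv but no w with sRw and vR²w.
F2: satisfies the condition.
F3: satisfies the condition.
Valid on: F2, F3.

F2, F3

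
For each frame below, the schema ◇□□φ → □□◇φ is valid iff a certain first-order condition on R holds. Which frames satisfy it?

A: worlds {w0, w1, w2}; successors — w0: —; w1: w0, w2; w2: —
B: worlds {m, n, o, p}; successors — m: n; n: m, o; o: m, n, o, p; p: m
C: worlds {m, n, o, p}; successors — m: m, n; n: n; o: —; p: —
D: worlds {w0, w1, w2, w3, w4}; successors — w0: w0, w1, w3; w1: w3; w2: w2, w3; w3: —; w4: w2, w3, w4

A, C

Frame correspondent (Sahlqvist): ∀x ∀y ∀z ((xRy ∧ xR²z) → ∃w (yR²w ∧ zRw)) — i.e. a generalized confluence (Geach) condition.
A: condition met.
B: fails — nRm, nR²m but no w with mR²w and mRw.
C: condition met.
D: fails — w0Rw0, w0R²w3 but no w with w0R²w and w3Rw.
Valid on: A, C.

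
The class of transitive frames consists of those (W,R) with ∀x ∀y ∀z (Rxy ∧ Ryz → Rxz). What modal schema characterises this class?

□q → □□q

A defining formula is □q → □□q (the 4 axiom).
Suppose □q→□□q is valid. Take Rxy, Ryz and set V(q)={w : Rxw}. Then □q at x, so □□q at x, so □q at y, so q at z, i.e. Rxz.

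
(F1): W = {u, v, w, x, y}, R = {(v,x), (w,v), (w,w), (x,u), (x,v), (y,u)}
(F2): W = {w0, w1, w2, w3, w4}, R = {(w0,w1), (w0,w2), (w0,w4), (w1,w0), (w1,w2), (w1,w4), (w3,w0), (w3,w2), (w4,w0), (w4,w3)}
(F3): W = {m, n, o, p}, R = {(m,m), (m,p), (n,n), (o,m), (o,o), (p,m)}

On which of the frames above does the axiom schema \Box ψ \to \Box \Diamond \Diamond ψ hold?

(F3)

Frame correspondent (Sahlqvist): \forall x \forall z (xRz \to \exists w (xRw \wedge z R^2 w)) — i.e. a generalized confluence (Geach) condition.
(F1): fails — xRu but no t with xRt and uR²t.
(F2): fails — w0Rw2 but no w with w0Rw and w2R²w.
(F3): holds.
Valid on: (F3).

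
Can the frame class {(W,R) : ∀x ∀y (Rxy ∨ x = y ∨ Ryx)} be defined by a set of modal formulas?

Any modally definable frame class is closed under disjoint unions.
Take 4 disjoint single-world reflexive frames: each is trivially connected, but their disjoint union has 4 worlds with no edge between distinct components, so it is not connected.
So no modal formula (or set of formulas) defines exactly the connected frames.

No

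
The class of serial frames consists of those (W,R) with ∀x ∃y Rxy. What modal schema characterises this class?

A defining formula is □p → ◇p (the D axiom).
Suppose □p→◇p is valid. At any x set V(p)=W. Then □p at x, so ◇p at x, so x has a successor.

□p → ◇p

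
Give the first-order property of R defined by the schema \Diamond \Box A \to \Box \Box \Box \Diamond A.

This is a Sahlqvist (Geach-type) schema ◇^1□^1A → □^3◇^1A.
First-order correspondent: \forall x \forall y \forall z ((xRy \wedge x R^3 z) \to \exists w (yRw \wedge zRw)).

\forall x \forall y \forall z ((xRy \wedge x R^3 z) \to \exists w (yRw \wedge zRw))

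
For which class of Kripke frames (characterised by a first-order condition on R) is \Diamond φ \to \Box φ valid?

partial functionality: \forall x \forall y \forall z (Rxy \wedge Rxz \to y = z)

Suppose ◇φ→□φ is valid. Take Rxy, Rxz and set V(φ)={y}. Then ◇φ at x, so □φ at x, so φ at z, i.e. z=y.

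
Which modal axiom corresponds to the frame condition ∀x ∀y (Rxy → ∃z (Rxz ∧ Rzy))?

This is density; the standard corresponding axiom is C4: □□ψ → □ψ.
Suppose □□ψ→□ψ is valid. Take Rxy and set V(ψ)={w : xR²w}. Then □□ψ at x, so □ψ at x, so ψ at y, i.e. ∃z(Rxz∧Rzy).

□□ψ → □ψ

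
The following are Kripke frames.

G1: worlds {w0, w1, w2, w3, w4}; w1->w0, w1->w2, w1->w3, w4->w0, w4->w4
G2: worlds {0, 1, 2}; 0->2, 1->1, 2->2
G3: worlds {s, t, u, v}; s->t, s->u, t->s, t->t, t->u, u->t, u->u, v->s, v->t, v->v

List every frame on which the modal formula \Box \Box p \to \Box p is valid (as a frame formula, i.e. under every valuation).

Frame correspondent (Sahlqvist): \forall x \forall y (Rxy \to \exists z (Rxz \wedge Rzy)) — i.e. density.
G1: fails — Rw1w2 but no z with Rw1z and Rzw2.
G2: holds.
G3: holds.
Valid on: G2, G3.

G2, G3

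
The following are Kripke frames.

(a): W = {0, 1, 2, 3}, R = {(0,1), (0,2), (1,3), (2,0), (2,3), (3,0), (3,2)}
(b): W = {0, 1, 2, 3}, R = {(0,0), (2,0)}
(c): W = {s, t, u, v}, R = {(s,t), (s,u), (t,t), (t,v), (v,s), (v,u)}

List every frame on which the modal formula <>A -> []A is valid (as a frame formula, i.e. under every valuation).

(b)

The schema corresponds to partial functionality: forall x forall y forall z (Rxy & Rxz -> y = z).
(a): fails — 0 sees both 1 and 2.
(b): condition met.
(c): fails — s sees both t and u.
Valid on: (b).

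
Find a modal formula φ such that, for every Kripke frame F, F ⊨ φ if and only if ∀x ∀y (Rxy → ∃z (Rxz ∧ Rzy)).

A defining formula is □□r → □r (the C4 axiom).

□□r → □r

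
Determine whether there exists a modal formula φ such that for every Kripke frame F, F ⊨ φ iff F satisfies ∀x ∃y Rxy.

Yes — defined by □r → ◇r

Yes: it is seriality, defined by the D schema □r → ◇r.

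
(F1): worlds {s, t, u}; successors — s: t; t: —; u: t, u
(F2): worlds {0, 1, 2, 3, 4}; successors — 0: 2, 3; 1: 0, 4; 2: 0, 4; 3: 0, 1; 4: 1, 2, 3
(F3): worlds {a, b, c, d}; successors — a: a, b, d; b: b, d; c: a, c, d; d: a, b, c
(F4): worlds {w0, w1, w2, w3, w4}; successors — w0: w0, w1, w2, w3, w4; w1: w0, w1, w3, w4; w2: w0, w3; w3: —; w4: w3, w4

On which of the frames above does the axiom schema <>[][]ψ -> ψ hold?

(F3)

Frame correspondent (Sahlqvist): forall x forall y (xRy -> exists w (y R^2 w & x = w)) — i.e. a generalized confluence (Geach) condition.
(F1): fails — sRt but no w with tR²w and s=w.
(F2): fails — 0R2 but no w with 2R²w and 0=w.
(F3): holds.
(F4): fails — w0Rw3 but no w with w3R²w and w0=w.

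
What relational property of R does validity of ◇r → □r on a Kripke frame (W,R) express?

partial functionality: ∀x ∀y ∀z (Rxy ∧ Rxz → y = z)

This schema is the CD axiom.
It corresponds to partial functionality: ∀x ∀y ∀z (Rxy ∧ Rxz → y = z).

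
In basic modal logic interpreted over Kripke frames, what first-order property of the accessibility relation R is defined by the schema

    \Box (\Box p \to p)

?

shift-reflexivity: \forall x \forall y (Rxy \to Ryy)

Suppose □(□p→p) is valid. Take Rxy and set V(p)={w : Ryw}. Then at y, □p holds; since □(□p→p) at x, □p→p at y, so p at y, i.e. Ryy.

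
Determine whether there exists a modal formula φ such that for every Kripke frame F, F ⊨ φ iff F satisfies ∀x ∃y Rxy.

Yes: it is seriality, defined by the D schema □r → ◇r.
Suppose □r→◇r is valid. At any x set V(r)=W. Then □r at x, so ◇r at x, so x has a successor.

Yes — defined by □r → ◇r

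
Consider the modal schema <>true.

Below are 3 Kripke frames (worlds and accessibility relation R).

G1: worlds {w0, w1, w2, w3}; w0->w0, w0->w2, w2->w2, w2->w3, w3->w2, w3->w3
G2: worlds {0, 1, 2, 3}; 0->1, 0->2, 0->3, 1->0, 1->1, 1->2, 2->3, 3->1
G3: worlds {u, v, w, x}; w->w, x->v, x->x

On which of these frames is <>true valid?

Frame correspondent (Sahlqvist): forall x exists y Rxy — i.e. seriality.
G1: fails — world w1 has no successor.
G2: satisfies the condition.
G3: fails — world u has no successor.

G2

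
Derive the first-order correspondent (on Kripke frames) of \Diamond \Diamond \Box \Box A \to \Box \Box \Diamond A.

This is a Sahlqvist (Geach-type) schema ◇^2□^2A → □^2◇^1A.
Minimal-valuation argument: fix x; take any y with xR^2y and any z with xR^2z. Set V(A) to the set of worlds R-reachable from y in exactly 2 steps. Then □^2A holds at y, so the antecedent holds at x; validity forces ◇^1A at z, giving a w with zR^1w and yR^2w.
First-order correspondent: \forall x \forall y \forall z ((x R^2 y \wedge x R^2 z) \to \exists w (y R^2 w \wedge zRw)).

\forall x \forall y \forall z ((x R^2 y \wedge x R^2 z) \to \exists w (y R^2 w \wedge zRw))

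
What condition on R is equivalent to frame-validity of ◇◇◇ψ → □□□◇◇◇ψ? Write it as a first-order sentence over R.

∀x ∀y ∀z ((xR³y ∧ xR³z) → ∃w (y = w ∧ zR³w))

This is a Sahlqvist (Geach-type) schema ◇^3□^0ψ → □^3◇^3ψ.
First-order correspondent: ∀x ∀y ∀z ((xR³y ∧ xR³z) → ∃w (y = w ∧ zR³w)).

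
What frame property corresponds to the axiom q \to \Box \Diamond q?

symmetry: \forall x \forall y (Rxy \to Ryx)

This schema is the B axiom.
Its frame correspondent is symmetry — \forall x \forall y (Rxy \to Ryx).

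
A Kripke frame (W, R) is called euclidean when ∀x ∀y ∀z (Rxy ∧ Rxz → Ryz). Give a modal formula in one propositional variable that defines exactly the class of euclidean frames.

The condition is the Euclidean property. The 5 schema ◇ψ → □◇ψ defines it.
Suppose ◇ψ→□◇ψ is valid. Take Rxy, Rxz and set V(ψ)={y}. Then ◇ψ at x, so □◇ψ at x, so ◇ψ at z, so some w with Rzw has ψ; w=y, i.e. Rzy. By symmetry of the argument, Ryz.

◇ψ → □◇ψ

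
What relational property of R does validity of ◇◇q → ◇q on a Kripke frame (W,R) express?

This is a form of the 4 axiom.
It corresponds to transitivity: ∀x ∀y ∀z (Rxy ∧ Ryz → Rxz).

transitivity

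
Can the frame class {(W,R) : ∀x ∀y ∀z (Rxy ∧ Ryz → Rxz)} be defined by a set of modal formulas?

Yes — defined by □p → □□p

Yes: it is transitivity, defined by the 4 schema □p → □□p.
Suppose □p→□□p is valid. Take Rxy, Ryz and set V(p)={w : Rxw}. Then □p at x, so □□p at x, so □p at y, so p at z, i.e. Rxz.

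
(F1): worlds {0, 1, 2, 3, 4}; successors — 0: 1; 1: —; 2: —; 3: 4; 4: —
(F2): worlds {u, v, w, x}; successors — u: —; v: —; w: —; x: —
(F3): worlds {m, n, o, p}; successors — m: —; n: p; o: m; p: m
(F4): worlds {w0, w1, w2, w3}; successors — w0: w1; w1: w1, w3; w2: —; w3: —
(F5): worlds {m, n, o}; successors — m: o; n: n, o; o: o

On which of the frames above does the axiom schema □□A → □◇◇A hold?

(F2), (F5)

This is the axiom for a generalized confluence (Geach) condition; its first-order frame correspondent is ∀x ∀z (xRz → ∃w (xR²w ∧ zR²w)).
(F1): fails — 0R1 but no w with 0R²w and 1R²w.
(F2): holds.
(F3): fails — nRp but no w with nR²w and pR²w.
(F4): fails — w1Rw3 but no w with w1R²w and w3R²w.
(F5): holds.
Valid on: (F2), (F5).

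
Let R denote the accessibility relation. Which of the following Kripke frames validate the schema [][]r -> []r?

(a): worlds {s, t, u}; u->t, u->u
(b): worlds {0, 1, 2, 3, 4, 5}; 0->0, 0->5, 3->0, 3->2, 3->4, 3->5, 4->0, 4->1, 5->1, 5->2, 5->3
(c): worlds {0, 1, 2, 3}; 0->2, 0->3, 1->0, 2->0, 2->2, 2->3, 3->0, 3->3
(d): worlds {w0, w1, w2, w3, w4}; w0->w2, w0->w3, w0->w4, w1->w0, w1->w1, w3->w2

(a)

This is the axiom for density; its first-order frame correspondent is forall x forall y (Rxy -> exists z (Rxz & Rzy)).
(a): satisfies the condition.
(b): fails — R34 but no z with R3z and Rz4.
(c): fails — R10 but no z with R1z and Rz0.
(d): fails — Rw0w4 but no z with Rw0z and Rzw4.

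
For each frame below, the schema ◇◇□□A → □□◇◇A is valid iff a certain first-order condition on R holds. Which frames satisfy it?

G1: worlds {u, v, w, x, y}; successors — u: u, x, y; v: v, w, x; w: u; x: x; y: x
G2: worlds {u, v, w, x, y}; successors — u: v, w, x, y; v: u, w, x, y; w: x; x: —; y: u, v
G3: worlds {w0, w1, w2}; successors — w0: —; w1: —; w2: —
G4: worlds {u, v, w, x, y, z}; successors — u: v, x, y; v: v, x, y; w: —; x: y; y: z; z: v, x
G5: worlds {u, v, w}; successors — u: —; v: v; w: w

This is the axiom for a generalized confluence (Geach) condition; its first-order frame correspondent is ∀x ∀y ∀z ((xR²y ∧ xR²z) → ∃w (yR²w ∧ zR²w)).
G1: ✓.
G2: fails — uR²u, uR²w but no t with uR²t and wR²t.
G3: ✓.
G4: fails — uR²x, uR²y but no t with xR²t and yR²t.
G5: ✓.
Valid on: G1, G3, G5.

G1, G3, G5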